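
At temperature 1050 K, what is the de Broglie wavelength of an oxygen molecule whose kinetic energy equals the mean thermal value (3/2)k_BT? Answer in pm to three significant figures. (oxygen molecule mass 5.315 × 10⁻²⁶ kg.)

λ = 13.8 pm

KE = (3/2)k_BT = 1.5 × 1.381 × 10⁻²³ × 1050 = 2.175 × 10⁻²⁰ J.
p = √(2mKE) = √(2 × 5.315 × 10⁻²⁶ × 2.175 × 10⁻²⁰) = 4.808 × 10⁻²³ kg·m/s.
λ = h/p = 1.38 × 10⁻¹¹ m = 13.8 pm.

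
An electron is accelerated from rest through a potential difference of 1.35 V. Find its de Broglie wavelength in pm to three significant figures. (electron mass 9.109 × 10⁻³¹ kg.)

KE = eV = 1.602 × 10⁻¹⁹ × 1.350 = 2.163 × 10⁻¹⁹ J.
p = √(2mKE) = √(2 × 9.109 × 10⁻³¹ × 2.163 × 10⁻¹⁹) = 6.277 × 10⁻²⁵ kg·m/s.
λ = h/p = 6.626 × 10⁻³⁴ / 6.277 × 10⁻²⁵ = 1.06 × 10⁻⁹ m = 1060 pm.

λ = 1060 pm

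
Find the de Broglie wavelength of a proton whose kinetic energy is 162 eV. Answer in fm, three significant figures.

λ = 2250 fm

KE = 162 eV = 2.595 × 10⁻¹⁷ J.
p = √(2mKE) = √(2 × 1.673 × 10⁻²⁷ × 2.595 × 10⁻¹⁷) = 2.947 × 10⁻²² kg·m/s.
λ = h/p = 6.626 × 10⁻³⁴ / 2.947 × 10⁻²² = 2.25 × 10⁻¹² m = 2250 fm.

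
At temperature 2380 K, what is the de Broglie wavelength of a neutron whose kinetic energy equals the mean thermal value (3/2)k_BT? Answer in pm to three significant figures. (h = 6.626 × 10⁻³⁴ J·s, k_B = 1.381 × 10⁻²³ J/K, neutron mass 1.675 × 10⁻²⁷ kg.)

KE = (3/2)k_BT = 1.5 × 1.381 × 10⁻²³ × 2380 = 4.930 × 10⁻²⁰ J.
p = √(2mKE) = √(2 × 1.675 × 10⁻²⁷ × 4.930 × 10⁻²⁰) = 1.285 × 10⁻²³ kg·m/s.
λ = h/p = 5.16 × 10⁻¹¹ m = 51.6 pm.

λ = 51.6 pm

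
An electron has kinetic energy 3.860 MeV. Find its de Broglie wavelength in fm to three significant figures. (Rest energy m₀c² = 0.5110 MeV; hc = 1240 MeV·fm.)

λ = 286 fm

Total energy E = KE + m₀c² = 3.860 + 0.5110 = 4.3710 MeV.
(pc)² = E² − (m₀c²)² = (4.3710)² − (0.5110)² = 18.84 MeV², so pc = 4.341 MeV.
λ = hc/(pc) = 1240 MeV·fm / 4.341 MeV = 286 fm.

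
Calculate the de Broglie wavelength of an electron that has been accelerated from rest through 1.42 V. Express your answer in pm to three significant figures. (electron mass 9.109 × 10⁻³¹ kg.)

KE = eV = 1.602 × 10⁻¹⁹ × 1.420 = 2.275 × 10⁻¹⁹ J.
p = √(2mKE) = √(2 × 9.109 × 10⁻³¹ × 2.275 × 10⁻¹⁹) = 6.438 × 10⁻²⁵ kg·m/s.
λ = h/p = 6.626 × 10⁻³⁴ / 6.438 × 10⁻²⁵ = 1.03 × 10⁻⁹ m = 1030 pm.

λ = 1030 pm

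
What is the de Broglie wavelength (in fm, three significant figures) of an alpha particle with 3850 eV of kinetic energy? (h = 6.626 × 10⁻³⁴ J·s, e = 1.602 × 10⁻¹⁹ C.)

KE = 3850 eV = 6.168 × 10⁻¹⁶ J.
p = √(2mKE) = √(2 × 6.645 × 10⁻²⁷ × 6.168 × 10⁻¹⁶) = 2.863 × 10⁻²¹ kg·m/s.
λ = h/p = 6.626 × 10⁻³⁴ / 2.863 × 10⁻²¹ = 2.31 × 10⁻¹³ m = 231 fm.

λ = 231 fm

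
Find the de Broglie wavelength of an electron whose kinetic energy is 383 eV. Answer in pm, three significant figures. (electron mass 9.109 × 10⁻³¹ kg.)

λ = 62.7 pm

KE = 383 eV = 6.136 × 10⁻¹⁷ J.
p = √(2mKE) = √(2 × 9.109 × 10⁻³¹ × 6.136 × 10⁻¹⁷) = 1.057 × 10⁻²³ kg·m/s.
λ = h/p = 6.626 × 10⁻³⁴ / 1.057 × 10⁻²³ = 6.27 × 10⁻¹¹ m = 62.7 pm.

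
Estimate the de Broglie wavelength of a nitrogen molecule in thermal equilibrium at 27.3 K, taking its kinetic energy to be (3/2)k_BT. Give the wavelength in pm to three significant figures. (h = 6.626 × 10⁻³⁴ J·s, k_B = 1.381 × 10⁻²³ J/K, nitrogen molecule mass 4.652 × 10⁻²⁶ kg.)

KE = (3/2)k_BT = 1.5 × 1.381 × 10⁻²³ × 27.3 = 5.655 × 10⁻²² J.
p = √(2mKE) = √(2 × 4.652 × 10⁻²⁶ × 5.655 × 10⁻²²) = 7.254 × 10⁻²⁴ kg·m/s.
λ = h/p = 9.13 × 10⁻¹¹ m = 91.3 pm.

λ = 91.3 pm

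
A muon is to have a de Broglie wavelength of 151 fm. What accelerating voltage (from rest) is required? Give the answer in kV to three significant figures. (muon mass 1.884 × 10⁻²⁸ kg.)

p = h/λ = 6.626 × 10⁻³⁴ / 1.510 × 10⁻¹³ = 4.388 × 10⁻²¹ kg·m/s.
KE = p²/(2m) = 5.110 × 10⁻¹⁴ J.
V = KE/e = 5.110 × 10⁻¹⁴ / (1.602 × 10⁻¹⁹) = 319 kV.

V = 319 kV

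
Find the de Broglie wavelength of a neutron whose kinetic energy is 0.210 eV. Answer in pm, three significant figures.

λ = 62.4 pm

KE = 0.210 eV = 3.364 × 10⁻²⁰ J.
p = √(2mKE) = √(2 × 1.675 × 10⁻²⁷ × 3.364 × 10⁻²⁰) = 1.062 × 10⁻²³ kg·m/s.
λ = h/p = 6.626 × 10⁻³⁴ / 1.062 × 10⁻²³ = 6.24 × 10⁻¹¹ m = 62.4 pm.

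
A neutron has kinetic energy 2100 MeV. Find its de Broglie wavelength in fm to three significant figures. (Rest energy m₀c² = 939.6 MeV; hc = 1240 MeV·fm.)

Total energy E = KE + m₀c² = 2100 + 939.6 = 3039.6 MeV.
(pc)² = E² − (m₀c²)² = (3039.6)² − (939.6)² = 8.356 × 10⁶ MeV², so pc = 2891 MeV.
λ = hc/(pc) = 1240 MeV·fm / 2891 MeV = 0.429 fm.

λ = 0.429 fm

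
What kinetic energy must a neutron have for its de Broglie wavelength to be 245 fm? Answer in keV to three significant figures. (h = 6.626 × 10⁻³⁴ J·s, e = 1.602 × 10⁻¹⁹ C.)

KE = 13.6 keV

p = h/λ = 6.626 × 10⁻³⁴ / 2.450 × 10⁻¹³ = 2.704 × 10⁻²¹ kg·m/s.
KE = p²/(2m) = (2.704 × 10⁻²¹)² / (2 × 1.675 × 10⁻²⁷) = 2.183 × 10⁻¹⁵ J = 13.6 keV.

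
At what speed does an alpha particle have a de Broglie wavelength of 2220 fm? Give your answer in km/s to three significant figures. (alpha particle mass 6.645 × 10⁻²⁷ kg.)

p = h/λ = 6.626 × 10⁻³⁴ / 2.220 × 10⁻¹² = 2.985 × 10⁻²² kg·m/s.
v = p/m = 2.985 × 10⁻²² / 6.645 × 10⁻²⁷ = 4.49 × 10⁴ m/s = 44.9 km/s.

v = 44.9 km/s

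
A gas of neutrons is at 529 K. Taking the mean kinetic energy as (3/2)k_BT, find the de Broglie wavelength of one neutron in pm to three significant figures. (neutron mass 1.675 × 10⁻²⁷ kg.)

λ = 109 pm

KE = (3/2)k_BT = 1.5 × 1.381 × 10⁻²³ × 529 = 1.096 × 10⁻²⁰ J.
p = √(2mKE) = √(2 × 1.675 × 10⁻²⁷ × 1.096 × 10⁻²⁰) = 6.059 × 10⁻²⁴ kg·m/s.
λ = h/p = 1.09 × 10⁻¹⁰ m = 109 pm.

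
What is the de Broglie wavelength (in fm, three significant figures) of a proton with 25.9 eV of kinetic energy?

KE = 25.9 eV = 4.149 × 10⁻¹⁸ J.
p = √(2mKE) = √(2 × 1.673 × 10⁻²⁷ × 4.149 × 10⁻¹⁸) = 1.178 × 10⁻²² kg·m/s.
λ = h/p = 6.626 × 10⁻³⁴ / 1.178 × 10⁻²² = 5.62 × 10⁻¹² m = 5620 fm.

λ = 5620 fm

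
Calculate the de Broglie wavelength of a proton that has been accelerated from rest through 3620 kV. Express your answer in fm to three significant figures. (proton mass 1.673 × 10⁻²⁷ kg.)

KE = eV = 1.602 × 10⁻¹⁹ × 3.620 × 10⁶ = 5.799 × 10⁻¹³ J.
p = √(2mKE) = √(2 × 1.673 × 10⁻²⁷ × 5.799 × 10⁻¹³) = 4.405 × 10⁻²⁰ kg·m/s.
λ = h/p = 6.626 × 10⁻³⁴ / 4.405 × 10⁻²⁰ = 1.50 × 10⁻¹⁴ m = 15.0 fm.

λ = 15.0 fm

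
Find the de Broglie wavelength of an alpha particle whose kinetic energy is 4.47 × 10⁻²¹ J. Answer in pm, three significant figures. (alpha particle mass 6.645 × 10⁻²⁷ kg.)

λ = 86.0 pm

p = √(2mKE) = √(2 × 6.645 × 10⁻²⁷ × 4.470 × 10⁻²¹) = 7.708 × 10⁻²⁴ kg·m/s.
λ = h/p = 6.626 × 10⁻³⁴ / 7.708 × 10⁻²⁴ = 8.60 × 10⁻¹¹ m = 86.0 pm.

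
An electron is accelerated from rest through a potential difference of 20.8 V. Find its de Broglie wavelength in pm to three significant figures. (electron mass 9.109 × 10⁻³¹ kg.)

λ = 269 pm

KE = eV = 1.602 × 10⁻¹⁹ × 20.80 = 3.332 × 10⁻¹⁸ J.
p = √(2mKE) = √(2 × 9.109 × 10⁻³¹ × 3.332 × 10⁻¹⁸) = 2.464 × 10⁻²⁴ kg·m/s.
λ = h/p = 6.626 × 10⁻³⁴ / 2.464 × 10⁻²⁴ = 2.69 × 10⁻¹⁰ m = 269 pm.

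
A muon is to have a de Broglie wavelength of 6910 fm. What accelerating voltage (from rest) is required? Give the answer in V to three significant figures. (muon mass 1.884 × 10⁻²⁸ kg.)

V = 152 V

p = h/λ = 6.626 × 10⁻³⁴ / 6.910 × 10⁻¹² = 9.589 × 10⁻²³ kg·m/s.
KE = p²/(2m) = 2.440 × 10⁻¹⁷ J.
V = KE/e = 2.440 × 10⁻¹⁷ / (1.602 × 10⁻¹⁹) = 152 V.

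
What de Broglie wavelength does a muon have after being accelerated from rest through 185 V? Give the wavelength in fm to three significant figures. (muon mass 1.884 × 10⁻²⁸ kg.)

λ = 6270 fm

KE = eV = 1.602 × 10⁻¹⁹ × 185.0 = 2.964 × 10⁻¹⁷ J.
p = √(2mKE) = √(2 × 1.884 × 10⁻²⁸ × 2.964 × 10⁻¹⁷) = 1.057 × 10⁻²² kg·m/s.
λ = h/p = 6.626 × 10⁻³⁴ / 1.057 × 10⁻²² = 6.27 × 10⁻¹² m = 6270 fm.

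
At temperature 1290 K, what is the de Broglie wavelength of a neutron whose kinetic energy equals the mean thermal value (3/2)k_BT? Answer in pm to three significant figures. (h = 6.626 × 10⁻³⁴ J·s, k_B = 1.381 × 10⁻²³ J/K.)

KE = (3/2)k_BT = 1.5 × 1.381 × 10⁻²³ × 1290 = 2.672 × 10⁻²⁰ J.
p = √(2mKE) = √(2 × 1.675 × 10⁻²⁷ × 2.672 × 10⁻²⁰) = 9.461 × 10⁻²⁴ kg·m/s.
λ = h/p = 7.00 × 10⁻¹¹ m = 70.0 pm.

λ = 70.0 pm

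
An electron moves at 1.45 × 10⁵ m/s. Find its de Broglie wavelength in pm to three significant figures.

λ = 5020 pm

p = mv = 9.109 × 10⁻³¹ × 1.45 × 10⁵ = 1.321 × 10⁻²⁵ kg·m/s.
λ = h/p = 6.626 × 10⁻³⁴ / 1.321 × 10⁻²⁵ = 5.02 × 10⁻⁹ m = 5020 pm.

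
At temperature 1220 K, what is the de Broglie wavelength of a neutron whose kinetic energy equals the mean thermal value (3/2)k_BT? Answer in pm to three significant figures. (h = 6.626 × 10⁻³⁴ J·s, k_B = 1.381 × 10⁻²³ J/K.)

λ = 72.0 pm

KE = (3/2)k_BT = 1.5 × 1.381 × 10⁻²³ × 1220 = 2.527 × 10⁻²⁰ J.
p = √(2mKE) = √(2 × 1.675 × 10⁻²⁷ × 2.527 × 10⁻²⁰) = 9.201 × 10⁻²⁴ kg·m/s.
λ = h/p = 7.20 × 10⁻¹¹ m = 72.0 pm.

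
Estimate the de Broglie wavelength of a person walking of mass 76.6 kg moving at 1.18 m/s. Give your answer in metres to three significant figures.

λ = 7.33 × 10⁻³⁶ m

p = mv = 76.6 × 1.18 = 9.039 × 10¹ kg·m/s.
λ = h/p = 6.626 × 10⁻³⁴ / 9.039 × 10¹ = 7.33 × 10⁻³⁶ m.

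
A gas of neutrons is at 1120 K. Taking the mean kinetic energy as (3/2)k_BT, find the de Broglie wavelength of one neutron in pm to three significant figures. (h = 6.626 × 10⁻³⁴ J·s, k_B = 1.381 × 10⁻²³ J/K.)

KE = (3/2)k_BT = 1.5 × 1.381 × 10⁻²³ × 1120 = 2.320 × 10⁻²⁰ J.
p = √(2mKE) = √(2 × 1.675 × 10⁻²⁷ × 2.320 × 10⁻²⁰) = 8.816 × 10⁻²⁴ kg·m/s.
λ = h/p = 7.52 × 10⁻¹¹ m = 75.2 pm.

λ = 75.2 pm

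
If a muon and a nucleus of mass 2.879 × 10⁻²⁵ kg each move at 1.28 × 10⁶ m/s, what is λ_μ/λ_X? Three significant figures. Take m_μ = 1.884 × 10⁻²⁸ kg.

λ_μ/λ_X = 1530

At fixed v, p = mv so λ = h/(mv) ∝ 1/m.
λ_μ/λ_X = m_X/m_μ = 2.879 × 10⁻²⁵/1.884 × 10⁻²⁸ = 1530.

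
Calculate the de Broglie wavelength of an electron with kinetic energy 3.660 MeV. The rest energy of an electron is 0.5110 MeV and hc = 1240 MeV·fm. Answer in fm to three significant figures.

λ = 300 fm

Total energy E = KE + m₀c² = 3.660 + 0.5110 = 4.1710 MeV.
(pc)² = E² − (m₀c²)² = (4.1710)² − (0.5110)² = 17.14 MeV², so pc = 4.140 MeV.
λ = hc/(pc) = 1240 MeV·fm / 4.140 MeV = 300 fm.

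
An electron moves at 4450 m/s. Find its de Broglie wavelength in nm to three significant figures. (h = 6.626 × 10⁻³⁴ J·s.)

p = mv = 9.109 × 10⁻³¹ × 4450 = 4.054 × 10⁻²⁷ kg·m/s.
λ = h/p = 6.626 × 10⁻³⁴ / 4.054 × 10⁻²⁷ = 1.63 × 10⁻⁷ m = 163 nm.

λ = 163 nm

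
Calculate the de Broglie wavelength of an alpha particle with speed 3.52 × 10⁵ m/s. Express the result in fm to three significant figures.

p = mv = 6.645 × 10⁻²⁷ × 3.52 × 10⁵ = 2.339 × 10⁻²¹ kg·m/s.
λ = h/p = 6.626 × 10⁻³⁴ / 2.339 × 10⁻²¹ = 2.83 × 10⁻¹³ m = 283 fm.

λ = 283 fm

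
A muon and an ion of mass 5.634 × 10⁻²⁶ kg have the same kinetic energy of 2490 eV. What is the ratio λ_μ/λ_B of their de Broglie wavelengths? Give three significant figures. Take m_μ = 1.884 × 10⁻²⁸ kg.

At fixed KE, p = √(2mKE) so λ = h/p ∝ 1/√m.
λ_μ/λ_B = √(m_B/m_μ) = √(5.634 × 10⁻²⁶/1.884 × 10⁻²⁸) = √(299.0) = 17.3.

λ_μ/λ_B = 17.3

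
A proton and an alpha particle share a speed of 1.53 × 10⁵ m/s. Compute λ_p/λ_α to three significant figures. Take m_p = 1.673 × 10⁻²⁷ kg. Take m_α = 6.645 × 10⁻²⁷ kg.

At fixed v, p = mv so λ = h/(mv) ∝ 1/m.
λ_p/λ_α = m_α/m_p = 6.645 × 10⁻²⁷/1.673 × 10⁻²⁷ = 3.97.

λ_p/λ_α = 3.97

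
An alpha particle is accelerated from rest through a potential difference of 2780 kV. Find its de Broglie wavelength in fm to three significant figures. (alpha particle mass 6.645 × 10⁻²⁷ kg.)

λ = 6.09 fm

KE = 2eV = 2 × 1.602 × 10⁻¹⁹ × 2.780 × 10⁶ = 8.907 × 10⁻¹³ J.
p = √(2mKE) = √(2 × 6.645 × 10⁻²⁷ × 8.907 × 10⁻¹³) = 1.088 × 10⁻¹⁹ kg·m/s.
λ = h/p = 6.626 × 10⁻³⁴ / 1.088 × 10⁻¹⁹ = 6.09 × 10⁻¹⁵ m = 6.09 fm.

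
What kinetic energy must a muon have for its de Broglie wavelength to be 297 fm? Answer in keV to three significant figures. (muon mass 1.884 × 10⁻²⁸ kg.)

p = h/λ = 6.626 × 10⁻³⁴ / 2.970 × 10⁻¹³ = 2.231 × 10⁻²¹ kg·m/s.
KE = p²/(2m) = (2.231 × 10⁻²¹)² / (2 × 1.884 × 10⁻²⁸) = 1.321 × 10⁻¹⁴ J = 82.5 keV.

KE = 82.5 keV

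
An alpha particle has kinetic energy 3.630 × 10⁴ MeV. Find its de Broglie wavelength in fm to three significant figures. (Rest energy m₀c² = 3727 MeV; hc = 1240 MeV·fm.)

λ = 0.0311 fm

Total energy E = KE + m₀c² = 3.630 × 10⁴ + 3727 = 40027 MeV.
(pc)² = E² − (m₀c²)² = (40027)² − (3727)² = 1.588 × 10⁹ MeV², so pc = 3.985 × 10⁴ MeV.
λ = hc/(pc) = 1240 MeV·fm / 3.985 × 10⁴ MeV = 0.0311 fm.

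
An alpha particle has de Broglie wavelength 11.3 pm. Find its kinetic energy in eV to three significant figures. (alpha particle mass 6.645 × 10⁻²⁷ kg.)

p = h/λ = 6.626 × 10⁻³⁴ / 1.130 × 10⁻¹¹ = 5.864 × 10⁻²³ kg·m/s.
KE = p²/(2m) = (5.864 × 10⁻²³)² / (2 × 6.645 × 10⁻²⁷) = 2.587 × 10⁻¹⁹ J = 1.61 eV.

KE = 1.61 eV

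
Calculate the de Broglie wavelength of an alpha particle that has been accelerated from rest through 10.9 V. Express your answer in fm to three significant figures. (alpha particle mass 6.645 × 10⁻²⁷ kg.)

λ = 3080 fm

KE = 2eV = 2 × 1.602 × 10⁻¹⁹ × 10.90 = 3.492 × 10⁻¹⁸ J.
p = √(2mKE) = √(2 × 6.645 × 10⁻²⁷ × 3.492 × 10⁻¹⁸) = 2.154 × 10⁻²² kg·m/s.
λ = h/p = 6.626 × 10⁻³⁴ / 2.154 × 10⁻²² = 3.08 × 10⁻¹² m = 3080 fm.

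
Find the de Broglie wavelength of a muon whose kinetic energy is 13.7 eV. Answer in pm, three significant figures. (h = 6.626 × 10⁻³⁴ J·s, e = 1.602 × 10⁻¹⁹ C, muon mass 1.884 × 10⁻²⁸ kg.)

KE = 13.7 eV = 2.195 × 10⁻¹⁸ J.
p = √(2mKE) = √(2 × 1.884 × 10⁻²⁸ × 2.195 × 10⁻¹⁸) = 2.876 × 10⁻²³ kg·m/s.
λ = h/p = 6.626 × 10⁻³⁴ / 2.876 × 10⁻²³ = 2.30 × 10⁻¹¹ m = 23.0 pm.

λ = 23.0 pm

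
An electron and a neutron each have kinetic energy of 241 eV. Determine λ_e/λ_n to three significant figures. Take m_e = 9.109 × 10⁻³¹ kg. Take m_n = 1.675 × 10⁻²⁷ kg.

λ_e/λ_n = 42.9

At fixed KE, p = √(2mKE) so λ = h/p ∝ 1/√m.
λ_e/λ_n = √(m_n/m_e) = √(1.675 × 10⁻²⁷/9.109 × 10⁻³¹) = √(1839) = 42.9.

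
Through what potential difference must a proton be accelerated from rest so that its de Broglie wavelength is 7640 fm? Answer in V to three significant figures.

p = h/λ = 6.626 × 10⁻³⁴ / 7.640 × 10⁻¹² = 8.673 × 10⁻²³ kg·m/s.
KE = p²/(2m) = 2.248 × 10⁻¹⁸ J.
V = KE/e = 2.248 × 10⁻¹⁸ / (1.602 × 10⁻¹⁹) = 14.0 V.

V = 14.0 V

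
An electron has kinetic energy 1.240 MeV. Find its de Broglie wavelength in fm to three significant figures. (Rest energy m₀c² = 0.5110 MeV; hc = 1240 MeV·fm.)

λ = 740 fm

Total energy E = KE + m₀c² = 1.240 + 0.5110 = 1.7510 MeV.
(pc)² = E² − (m₀c²)² = (1.7510)² − (0.5110)² = 2.805 MeV², so pc = 1.675 MeV.
λ = hc/(pc) = 1240 MeV·fm / 1.675 MeV = 740 fm.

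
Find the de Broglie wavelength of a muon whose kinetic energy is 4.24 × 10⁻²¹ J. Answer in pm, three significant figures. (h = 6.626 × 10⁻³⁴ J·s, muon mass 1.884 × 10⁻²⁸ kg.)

p = √(2mKE) = √(2 × 1.884 × 10⁻²⁸ × 4.240 × 10⁻²¹) = 1.264 × 10⁻²⁴ kg·m/s.
λ = h/p = 6.626 × 10⁻³⁴ / 1.264 × 10⁻²⁴ = 5.24 × 10⁻¹⁰ m = 524 pm.

λ = 524 pm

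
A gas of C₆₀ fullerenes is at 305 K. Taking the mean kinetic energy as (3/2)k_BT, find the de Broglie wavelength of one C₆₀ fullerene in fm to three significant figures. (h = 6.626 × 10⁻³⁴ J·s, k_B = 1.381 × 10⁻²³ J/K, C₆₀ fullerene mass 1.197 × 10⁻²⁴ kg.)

λ = 5390 fm

KE = (3/2)k_BT = 1.5 × 1.381 × 10⁻²³ × 305 = 6.318 × 10⁻²¹ J.
p = √(2mKE) = √(2 × 1.197 × 10⁻²⁴ × 6.318 × 10⁻²¹) = 1.230 × 10⁻²² kg·m/s.
λ = h/p = 5.39 × 10⁻¹² m = 5390 fm.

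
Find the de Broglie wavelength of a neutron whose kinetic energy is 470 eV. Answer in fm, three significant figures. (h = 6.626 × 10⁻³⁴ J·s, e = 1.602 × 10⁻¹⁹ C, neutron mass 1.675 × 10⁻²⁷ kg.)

KE = 470 eV = 7.529 × 10⁻¹⁷ J.
p = √(2mKE) = √(2 × 1.675 × 10⁻²⁷ × 7.529 × 10⁻¹⁷) = 5.022 × 10⁻²² kg·m/s.
λ = h/p = 6.626 × 10⁻³⁴ / 5.022 × 10⁻²² = 1.32 × 10⁻¹² m = 1320 fm.

λ = 1320 fm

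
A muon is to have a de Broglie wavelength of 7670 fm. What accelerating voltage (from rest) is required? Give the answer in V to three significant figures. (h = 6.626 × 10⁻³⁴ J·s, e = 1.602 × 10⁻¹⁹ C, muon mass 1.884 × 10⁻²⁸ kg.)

p = h/λ = 6.626 × 10⁻³⁴ / 7.670 × 10⁻¹² = 8.639 × 10⁻²³ kg·m/s.
KE = p²/(2m) = 1.981 × 10⁻¹⁷ J.
V = KE/e = 1.981 × 10⁻¹⁷ / (1.602 × 10⁻¹⁹) = 124 V.

V = 124 V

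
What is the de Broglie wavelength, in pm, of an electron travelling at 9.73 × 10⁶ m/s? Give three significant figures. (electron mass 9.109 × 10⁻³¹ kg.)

p = mv = 9.109 × 10⁻³¹ × 9.73 × 10⁶ = 8.863 × 10⁻²⁴ kg·m/s.
λ = h/p = 6.626 × 10⁻³⁴ / 8.863 × 10⁻²⁴ = 7.48 × 10⁻¹¹ m = 74.8 pm.

λ = 74.8 pm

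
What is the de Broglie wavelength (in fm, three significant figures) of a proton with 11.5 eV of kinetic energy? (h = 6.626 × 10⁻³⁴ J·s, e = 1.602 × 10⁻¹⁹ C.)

λ = 8440 fm

KE = 11.5 eV = 1.842 × 10⁻¹⁸ J.
p = √(2mKE) = √(2 × 1.673 × 10⁻²⁷ × 1.842 × 10⁻¹⁸) = 7.851 × 10⁻²³ kg·m/s.
λ = h/p = 6.626 × 10⁻³⁴ / 7.851 × 10⁻²³ = 8.44 × 10⁻¹² m = 8440 fm.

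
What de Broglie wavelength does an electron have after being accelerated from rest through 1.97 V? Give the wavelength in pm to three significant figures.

λ = 874 pm

KE = eV = 1.602 × 10⁻¹⁹ × 1.970 = 3.156 × 10⁻¹⁹ J.
p = √(2mKE) = √(2 × 9.109 × 10⁻³¹ × 3.156 × 10⁻¹⁹) = 7.583 × 10⁻²⁵ kg·m/s.
λ = h/p = 6.626 × 10⁻³⁴ / 7.583 × 10⁻²⁵ = 8.74 × 10⁻¹⁰ m = 874 pm.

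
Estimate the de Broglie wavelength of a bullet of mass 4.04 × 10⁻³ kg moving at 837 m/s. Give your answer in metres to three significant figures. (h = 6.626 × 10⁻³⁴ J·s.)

p = mv = 4.04 × 10⁻³ × 837 = 3.381 kg·m/s.
λ = h/p = 6.626 × 10⁻³⁴ / 3.381 = 1.96 × 10⁻³⁴ m.

λ = 1.96 × 10⁻³⁴ m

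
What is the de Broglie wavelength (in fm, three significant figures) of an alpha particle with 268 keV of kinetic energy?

λ = 27.7 fm

KE = 268 keV = 4.293 × 10⁻¹⁴ J.
p = √(2mKE) = √(2 × 6.645 × 10⁻²⁷ × 4.293 × 10⁻¹⁴) = 2.389 × 10⁻²⁰ kg·m/s.
λ = h/p = 6.626 × 10⁻³⁴ / 2.389 × 10⁻²⁰ = 2.77 × 10⁻¹⁴ m = 27.7 fm.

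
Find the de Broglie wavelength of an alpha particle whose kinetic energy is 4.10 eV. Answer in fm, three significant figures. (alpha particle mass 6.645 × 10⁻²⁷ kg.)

KE = 4.10 eV = 6.568 × 10⁻¹⁹ J.
p = √(2mKE) = √(2 × 6.645 × 10⁻²⁷ × 6.568 × 10⁻¹⁹) = 9.343 × 10⁻²³ kg·m/s.
λ = h/p = 6.626 × 10⁻³⁴ / 9.343 × 10⁻²³ = 7.09 × 10⁻¹² m = 7090 fm.

λ = 7090 fm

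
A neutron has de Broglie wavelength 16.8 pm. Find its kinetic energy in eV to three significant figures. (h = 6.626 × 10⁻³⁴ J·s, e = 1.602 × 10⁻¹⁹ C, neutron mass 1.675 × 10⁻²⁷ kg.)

KE = 2.90 eV

p = h/λ = 6.626 × 10⁻³⁴ / 1.680 × 10⁻¹¹ = 3.944 × 10⁻²³ kg·m/s.
KE = p²/(2m) = (3.944 × 10⁻²³)² / (2 × 1.675 × 10⁻²⁷) = 4.643 × 10⁻¹⁹ J = 2.90 eV.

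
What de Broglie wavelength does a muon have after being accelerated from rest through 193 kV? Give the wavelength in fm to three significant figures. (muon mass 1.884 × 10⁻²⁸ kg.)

KE = eV = 1.602 × 10⁻¹⁹ × 1.930 × 10⁵ = 3.092 × 10⁻¹⁴ J.
p = √(2mKE) = √(2 × 1.884 × 10⁻²⁸ × 3.092 × 10⁻¹⁴) = 3.413 × 10⁻²¹ kg·m/s.
λ = h/p = 6.626 × 10⁻³⁴ / 3.413 × 10⁻²¹ = 1.94 × 10⁻¹³ m = 194 fm.

λ = 194 fm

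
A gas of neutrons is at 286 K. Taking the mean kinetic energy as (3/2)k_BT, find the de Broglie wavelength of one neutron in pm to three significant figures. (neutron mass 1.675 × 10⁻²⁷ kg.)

KE = (3/2)k_BT = 1.5 × 1.381 × 10⁻²³ × 286 = 5.924 × 10⁻²¹ J.
p = √(2mKE) = √(2 × 1.675 × 10⁻²⁷ × 5.924 × 10⁻²¹) = 4.455 × 10⁻²⁴ kg·m/s.
λ = h/p = 1.49 × 10⁻¹⁰ m = 149 pm.

λ = 149 pm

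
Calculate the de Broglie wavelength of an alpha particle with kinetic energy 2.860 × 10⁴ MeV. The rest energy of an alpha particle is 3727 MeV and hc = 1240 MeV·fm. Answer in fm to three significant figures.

Total energy E = KE + m₀c² = 2.860 × 10⁴ + 3727 = 32327 MeV.
(pc)² = E² − (m₀c²)² = (32327)² − (3727)² = 1.031 × 10⁹ MeV², so pc = 3.211 × 10⁴ MeV.
λ = hc/(pc) = 1240 MeV·fm / 3.211 × 10⁴ MeV = 0.0386 fm.

λ = 0.0386 fm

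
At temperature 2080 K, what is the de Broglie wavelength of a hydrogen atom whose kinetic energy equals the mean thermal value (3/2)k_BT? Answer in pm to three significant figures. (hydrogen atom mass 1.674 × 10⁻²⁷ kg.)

λ = 55.2 pm

KE = (3/2)k_BT = 1.5 × 1.381 × 10⁻²³ × 2080 = 4.309 × 10⁻²⁰ J.
p = √(2mKE) = √(2 × 1.674 × 10⁻²⁷ × 4.309 × 10⁻²⁰) = 1.201 × 10⁻²³ kg·m/s.
λ = h/p = 5.52 × 10⁻¹¹ m = 55.2 pm.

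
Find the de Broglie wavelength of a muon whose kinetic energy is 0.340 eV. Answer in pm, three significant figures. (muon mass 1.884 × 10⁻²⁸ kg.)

KE = 0.340 eV = 5.447 × 10⁻²⁰ J.
p = √(2mKE) = √(2 × 1.884 × 10⁻²⁸ × 5.447 × 10⁻²⁰) = 4.530 × 10⁻²⁴ kg·m/s.
λ = h/p = 6.626 × 10⁻³⁴ / 4.530 × 10⁻²⁴ = 1.46 × 10⁻¹⁰ m = 146 pm.

λ = 146 pm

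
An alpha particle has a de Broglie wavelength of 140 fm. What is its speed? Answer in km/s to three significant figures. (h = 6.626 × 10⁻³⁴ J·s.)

v = 712 km/s

p = h/λ = 6.626 × 10⁻³⁴ / 1.400 × 10⁻¹³ = 4.733 × 10⁻²¹ kg·m/s.
v = p/m = 4.733 × 10⁻²¹ / 6.645 × 10⁻²⁷ = 7.12 × 10⁵ m/s = 712 km/s.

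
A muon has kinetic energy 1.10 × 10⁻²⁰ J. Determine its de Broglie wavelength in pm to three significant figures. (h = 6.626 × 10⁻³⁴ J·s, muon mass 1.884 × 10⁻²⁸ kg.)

λ = 325 pm

p = √(2mKE) = √(2 × 1.884 × 10⁻²⁸ × 1.100 × 10⁻²⁰) = 2.036 × 10⁻²⁴ kg·m/s.
λ = h/p = 6.626 × 10⁻³⁴ / 2.036 × 10⁻²⁴ = 3.25 × 10⁻¹⁰ m = 325 pm.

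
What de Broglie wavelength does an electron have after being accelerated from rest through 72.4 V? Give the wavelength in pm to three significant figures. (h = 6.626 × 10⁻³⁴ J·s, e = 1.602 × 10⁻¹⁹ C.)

λ = 144 pm

KE = eV = 1.602 × 10⁻¹⁹ × 72.40 = 1.160 × 10⁻¹⁷ J.
p = √(2mKE) = √(2 × 9.109 × 10⁻³¹ × 1.160 × 10⁻¹⁷) = 4.597 × 10⁻²⁴ kg·m/s.
λ = h/p = 6.626 × 10⁻³⁴ / 4.597 × 10⁻²⁴ = 1.44 × 10⁻¹⁰ m = 144 pm.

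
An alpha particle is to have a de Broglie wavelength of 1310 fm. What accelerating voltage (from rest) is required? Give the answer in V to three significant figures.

p = h/λ = 6.626 × 10⁻³⁴ / 1.310 × 10⁻¹² = 5.058 × 10⁻²² kg·m/s.
KE = p²/(2m) = 1.925 × 10⁻¹⁷ J.
V = KE/2e = 1.925 × 10⁻¹⁷ / (2 × 1.602 × 10⁻¹⁹) = 60.1 V.

V = 60.1 V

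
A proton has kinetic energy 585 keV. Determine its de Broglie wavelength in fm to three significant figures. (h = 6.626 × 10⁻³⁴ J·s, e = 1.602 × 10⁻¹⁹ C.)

KE = 585 keV = 9.372 × 10⁻¹⁴ J.
p = √(2mKE) = √(2 × 1.673 × 10⁻²⁷ × 9.372 × 10⁻¹⁴) = 1.771 × 10⁻²⁰ kg·m/s.
λ = h/p = 6.626 × 10⁻³⁴ / 1.771 × 10⁻²⁰ = 3.74 × 10⁻¹⁴ m = 37.4 fm.

λ = 37.4 fm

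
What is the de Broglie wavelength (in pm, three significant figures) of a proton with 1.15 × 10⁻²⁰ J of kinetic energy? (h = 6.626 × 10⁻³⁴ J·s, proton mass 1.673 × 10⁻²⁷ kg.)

p = √(2mKE) = √(2 × 1.673 × 10⁻²⁷ × 1.150 × 10⁻²⁰) = 6.203 × 10⁻²⁴ kg·m/s.
λ = h/p = 6.626 × 10⁻³⁴ / 6.203 × 10⁻²⁴ = 1.07 × 10⁻¹⁰ m = 107 pm.

λ = 107 pm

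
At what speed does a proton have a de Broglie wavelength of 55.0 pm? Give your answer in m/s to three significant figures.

v = 7200 m/s

p = h/λ = 6.626 × 10⁻³⁴ / 5.500 × 10⁻¹¹ = 1.205 × 10⁻²³ kg·m/s.
v = p/m = 1.205 × 10⁻²³ / 1.673 × 10⁻²⁷ = 7.20 × 10³ m/s = 7200 m/s.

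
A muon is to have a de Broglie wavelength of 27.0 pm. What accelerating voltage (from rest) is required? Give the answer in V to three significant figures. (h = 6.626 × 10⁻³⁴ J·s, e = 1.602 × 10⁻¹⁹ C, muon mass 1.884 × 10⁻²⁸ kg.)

V = 9.98 V

p = h/λ = 6.626 × 10⁻³⁴ / 2.700 × 10⁻¹¹ = 2.454 × 10⁻²³ kg·m/s.
KE = p²/(2m) = 1.598 × 10⁻¹⁸ J.
V = KE/e = 1.598 × 10⁻¹⁸ / (1.602 × 10⁻¹⁹) = 9.98 V.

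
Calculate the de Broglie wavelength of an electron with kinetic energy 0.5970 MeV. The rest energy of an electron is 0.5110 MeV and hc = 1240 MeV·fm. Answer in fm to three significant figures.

Total energy E = KE + m₀c² = 0.5970 + 0.5110 = 1.1080 MeV.
(pc)² = E² − (m₀c²)² = (1.1080)² − (0.5110)² = 0.9665 MeV², so pc = 0.9831 MeV.
λ = hc/(pc) = 1240 MeV·fm / 0.9831 MeV = 1260 fm.

λ = 1260 fm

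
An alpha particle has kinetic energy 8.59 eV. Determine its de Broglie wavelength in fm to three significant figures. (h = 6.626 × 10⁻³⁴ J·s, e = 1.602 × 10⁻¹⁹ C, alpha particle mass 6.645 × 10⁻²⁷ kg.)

KE = 8.59 eV = 1.376 × 10⁻¹⁸ J.
p = √(2mKE) = √(2 × 6.645 × 10⁻²⁷ × 1.376 × 10⁻¹⁸) = 1.352 × 10⁻²² kg·m/s.
λ = h/p = 6.626 × 10⁻³⁴ / 1.352 × 10⁻²² = 4.90 × 10⁻¹² m = 4900 fm.

λ = 4900 fm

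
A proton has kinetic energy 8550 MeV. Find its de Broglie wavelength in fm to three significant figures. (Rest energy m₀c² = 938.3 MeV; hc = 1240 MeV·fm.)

λ = 0.131 fm

Total energy E = KE + m₀c² = 8550 + 938.3 = 9488.3 MeV.
(pc)² = E² − (m₀c²)² = (9488.3)² − (938.3)² = 8.915 × 10⁷ MeV², so pc = 9442 MeV.
λ = hc/(pc) = 1240 MeV·fm / 9442 MeV = 0.131 fm.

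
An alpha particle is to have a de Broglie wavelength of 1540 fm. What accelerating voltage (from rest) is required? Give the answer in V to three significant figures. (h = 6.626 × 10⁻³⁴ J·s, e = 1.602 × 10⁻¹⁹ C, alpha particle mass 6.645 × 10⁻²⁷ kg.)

V = 43.5 V

p = h/λ = 6.626 × 10⁻³⁴ / 1.540 × 10⁻¹² = 4.303 × 10⁻²² kg·m/s.
KE = p²/(2m) = 1.393 × 10⁻¹⁷ J.
V = KE/2e = 1.393 × 10⁻¹⁷ / (2 × 1.602 × 10⁻¹⁹) = 43.5 V.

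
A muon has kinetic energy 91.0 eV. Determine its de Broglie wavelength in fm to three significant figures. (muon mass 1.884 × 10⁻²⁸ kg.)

λ = 8940 fm

KE = 91.0 eV = 1.458 × 10⁻¹⁷ J.
p = √(2mKE) = √(2 × 1.884 × 10⁻²⁸ × 1.458 × 10⁻¹⁷) = 7.412 × 10⁻²³ kg·m/s.
λ = h/p = 6.626 × 10⁻³⁴ / 7.412 × 10⁻²³ = 8.94 × 10⁻¹² m = 8940 fm.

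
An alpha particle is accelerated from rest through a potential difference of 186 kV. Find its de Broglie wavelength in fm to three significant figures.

KE = 2eV = 2 × 1.602 × 10⁻¹⁹ × 1.860 × 10⁵ = 5.959 × 10⁻¹⁴ J.
p = √(2mKE) = √(2 × 6.645 × 10⁻²⁷ × 5.959 × 10⁻¹⁴) = 2.814 × 10⁻²⁰ kg·m/s.
λ = h/p = 6.626 × 10⁻³⁴ / 2.814 × 10⁻²⁰ = 2.35 × 10⁻¹⁴ m = 23.5 fm.

λ = 23.5 fm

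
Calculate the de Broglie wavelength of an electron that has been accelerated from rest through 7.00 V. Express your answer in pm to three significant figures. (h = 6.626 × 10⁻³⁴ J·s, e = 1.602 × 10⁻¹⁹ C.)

λ = 464 pm

KE = eV = 1.602 × 10⁻¹⁹ × 7.000 = 1.121 × 10⁻¹⁸ J.
p = √(2mKE) = √(2 × 9.109 × 10⁻³¹ × 1.121 × 10⁻¹⁸) = 1.429 × 10⁻²⁴ kg·m/s.
λ = h/p = 6.626 × 10⁻³⁴ / 1.429 × 10⁻²⁴ = 4.64 × 10⁻¹⁰ m = 464 pm.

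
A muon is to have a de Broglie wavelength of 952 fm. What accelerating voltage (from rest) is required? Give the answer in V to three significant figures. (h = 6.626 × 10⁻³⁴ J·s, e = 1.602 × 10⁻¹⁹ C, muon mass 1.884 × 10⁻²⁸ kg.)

V = 8030 V

p = h/λ = 6.626 × 10⁻³⁴ / 9.520 × 10⁻¹³ = 6.960 × 10⁻²² kg·m/s.
KE = p²/(2m) = 1.286 × 10⁻¹⁵ J.
V = KE/e = 1.286 × 10⁻¹⁵ / (1.602 × 10⁻¹⁹) = 8030 V.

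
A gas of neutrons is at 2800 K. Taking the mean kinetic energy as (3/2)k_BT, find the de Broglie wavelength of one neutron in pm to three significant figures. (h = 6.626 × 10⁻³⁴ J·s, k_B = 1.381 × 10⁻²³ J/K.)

λ = 47.5 pm

KE = (3/2)k_BT = 1.5 × 1.381 × 10⁻²³ × 2800 = 5.800 × 10⁻²⁰ J.
p = √(2mKE) = √(2 × 1.675 × 10⁻²⁷ × 5.800 × 10⁻²⁰) = 1.394 × 10⁻²³ kg·m/s.
λ = h/p = 4.75 × 10⁻¹¹ m = 47.5 pm.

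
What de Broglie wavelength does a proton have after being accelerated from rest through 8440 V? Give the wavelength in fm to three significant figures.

KE = eV = 1.602 × 10⁻¹⁹ × 8440 = 1.352 × 10⁻¹⁵ J.
p = √(2mKE) = √(2 × 1.673 × 10⁻²⁷ × 1.352 × 10⁻¹⁵) = 2.127 × 10⁻²¹ kg·m/s.
λ = h/p = 6.626 × 10⁻³⁴ / 2.127 × 10⁻²¹ = 3.12 × 10⁻¹³ m = 312 fm.

λ = 312 fm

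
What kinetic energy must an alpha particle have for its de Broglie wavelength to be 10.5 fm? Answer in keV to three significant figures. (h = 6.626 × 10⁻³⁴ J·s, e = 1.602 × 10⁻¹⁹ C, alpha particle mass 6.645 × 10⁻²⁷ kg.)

p = h/λ = 6.626 × 10⁻³⁴ / 1.050 × 10⁻¹⁴ = 6.310 × 10⁻²⁰ kg·m/s.
KE = p²/(2m) = (6.310 × 10⁻²⁰)² / (2 × 6.645 × 10⁻²⁷) = 2.996 × 10⁻¹³ J = 1870 keV.

KE = 1870 keV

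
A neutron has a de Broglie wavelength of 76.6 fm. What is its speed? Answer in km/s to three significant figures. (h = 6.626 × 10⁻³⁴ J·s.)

v = 5160 km/s

p = h/λ = 6.626 × 10⁻³⁴ / 7.660 × 10⁻¹⁴ = 8.650 × 10⁻²¹ kg·m/s.
v = p/m = 8.650 × 10⁻²¹ / 1.675 × 10⁻²⁷ = 5.16 × 10⁶ m/s = 5160 km/s.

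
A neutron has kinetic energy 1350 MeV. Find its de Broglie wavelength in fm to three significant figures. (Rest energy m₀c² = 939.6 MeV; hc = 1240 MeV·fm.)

λ = 0.594 fm

Total energy E = KE + m₀c² = 1350 + 939.6 = 2289.6 MeV.
(pc)² = E² − (m₀c²)² = (2289.6)² − (939.6)² = 4.359 × 10⁶ MeV², so pc = 2088 MeV.
λ = hc/(pc) = 1240 MeV·fm / 2088 MeV = 0.594 fm.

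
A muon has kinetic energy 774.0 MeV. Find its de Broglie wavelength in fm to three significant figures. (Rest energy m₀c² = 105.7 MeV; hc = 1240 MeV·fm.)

λ = 1.42 fm

Total energy E = KE + m₀c² = 774.0 + 105.7 = 879.7 MeV.
(pc)² = E² − (m₀c²)² = (879.7)² − (105.7)² = 7.627 × 10⁵ MeV², so pc = 873.3 MeV.
λ = hc/(pc) = 1240 MeV·fm / 873.3 MeV = 1.42 fm.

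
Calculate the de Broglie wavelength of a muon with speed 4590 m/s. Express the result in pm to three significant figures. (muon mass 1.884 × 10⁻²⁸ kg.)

λ = 766 pm

p = mv = 1.884 × 10⁻²⁸ × 4590 = 8.648 × 10⁻²⁵ kg·m/s.
λ = h/p = 6.626 × 10⁻³⁴ / 8.648 × 10⁻²⁵ = 7.66 × 10⁻¹⁰ m = 766 pm.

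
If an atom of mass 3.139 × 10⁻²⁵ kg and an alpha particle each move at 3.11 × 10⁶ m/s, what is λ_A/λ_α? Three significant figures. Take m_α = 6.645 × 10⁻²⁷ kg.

At fixed v, p = mv so λ = h/(mv) ∝ 1/m.
λ_A/λ_α = m_α/m_A = 6.645 × 10⁻²⁷/3.139 × 10⁻²⁵ = 0.0212.

λ_A/λ_α = 0.0212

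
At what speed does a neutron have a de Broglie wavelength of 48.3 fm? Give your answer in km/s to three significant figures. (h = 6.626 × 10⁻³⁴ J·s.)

v = 8190 km/s

p = h/λ = 6.626 × 10⁻³⁴ / 4.830 × 10⁻¹⁴ = 1.372 × 10⁻²⁰ kg·m/s.
v = p/m = 1.372 × 10⁻²⁰ / 1.675 × 10⁻²⁷ = 8.19 × 10⁶ m/s = 8190 km/s.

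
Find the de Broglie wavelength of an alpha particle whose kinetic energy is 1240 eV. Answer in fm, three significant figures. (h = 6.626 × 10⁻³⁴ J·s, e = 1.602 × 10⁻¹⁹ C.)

λ = 408 fm

KE = 1240 eV = 1.986 × 10⁻¹⁶ J.
p = √(2mKE) = √(2 × 6.645 × 10⁻²⁷ × 1.986 × 10⁻¹⁶) = 1.625 × 10⁻²¹ kg·m/s.
λ = h/p = 6.626 × 10⁻³⁴ / 1.625 × 10⁻²¹ = 4.08 × 10⁻¹³ m = 408 fm.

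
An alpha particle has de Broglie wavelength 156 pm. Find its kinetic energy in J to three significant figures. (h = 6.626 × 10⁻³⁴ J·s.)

KE = 1.36 × 10⁻²¹ J

p = h/λ = 6.626 × 10⁻³⁴ / 1.560 × 10⁻¹⁰ = 4.247 × 10⁻²⁴ kg·m/s.
KE = p²/(2m) = (4.247 × 10⁻²⁴)² / (2 × 6.645 × 10⁻²⁷) = 1.357 × 10⁻²¹ J = 1.36 × 10⁻²¹ J.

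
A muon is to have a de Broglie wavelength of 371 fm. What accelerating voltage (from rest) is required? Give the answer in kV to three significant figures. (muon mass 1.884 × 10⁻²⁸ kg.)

p = h/λ = 6.626 × 10⁻³⁴ / 3.710 × 10⁻¹³ = 1.786 × 10⁻²¹ kg·m/s.
KE = p²/(2m) = 8.465 × 10⁻¹⁵ J.
V = KE/e = 8.465 × 10⁻¹⁵ / (1.602 × 10⁻¹⁹) = 52.8 kV.

V = 52.8 kV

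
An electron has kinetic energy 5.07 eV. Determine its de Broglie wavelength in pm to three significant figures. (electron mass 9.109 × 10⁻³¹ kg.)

λ = 545 pm

KE = 5.07 eV = 8.122 × 10⁻¹⁹ J.
p = √(2mKE) = √(2 × 9.109 × 10⁻³¹ × 8.122 × 10⁻¹⁹) = 1.216 × 10⁻²⁴ kg·m/s.
λ = h/p = 6.626 × 10⁻³⁴ / 1.216 × 10⁻²⁴ = 5.45 × 10⁻¹⁰ m = 545 pm.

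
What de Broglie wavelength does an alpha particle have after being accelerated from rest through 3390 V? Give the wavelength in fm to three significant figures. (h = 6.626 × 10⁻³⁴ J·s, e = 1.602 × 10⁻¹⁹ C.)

KE = 2eV = 2 × 1.602 × 10⁻¹⁹ × 3390 = 1.086 × 10⁻¹⁵ J.
p = √(2mKE) = √(2 × 6.645 × 10⁻²⁷ × 1.086 × 10⁻¹⁵) = 3.799 × 10⁻²¹ kg·m/s.
λ = h/p = 6.626 × 10⁻³⁴ / 3.799 × 10⁻²¹ = 1.74 × 10⁻¹³ m = 174 fm.

λ = 174 fm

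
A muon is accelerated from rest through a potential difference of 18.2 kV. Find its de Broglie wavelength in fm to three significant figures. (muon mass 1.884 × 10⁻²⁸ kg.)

λ = 632 fm

KE = eV = 1.602 × 10⁻¹⁹ × 1.820 × 10⁴ = 2.916 × 10⁻¹⁵ J.
p = √(2mKE) = √(2 × 1.884 × 10⁻²⁸ × 2.916 × 10⁻¹⁵) = 1.048 × 10⁻²¹ kg·m/s.
λ = h/p = 6.626 × 10⁻³⁴ / 1.048 × 10⁻²¹ = 6.32 × 10⁻¹³ m = 632 fm.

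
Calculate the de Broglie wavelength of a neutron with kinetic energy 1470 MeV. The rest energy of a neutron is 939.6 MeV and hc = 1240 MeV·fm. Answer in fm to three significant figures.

λ = 0.559 fm

Total energy E = KE + m₀c² = 1470 + 939.6 = 2409.6 MeV.
(pc)² = E² − (m₀c²)² = (2409.6)² − (939.6)² = 4.923 × 10⁶ MeV², so pc = 2219 MeV.
λ = hc/(pc) = 1240 MeV·fm / 2219 MeV = 0.559 fm.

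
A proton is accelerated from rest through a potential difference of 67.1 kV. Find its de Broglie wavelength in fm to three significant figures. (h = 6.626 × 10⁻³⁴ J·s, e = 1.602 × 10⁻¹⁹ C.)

λ = 110 fm

KE = eV = 1.602 × 10⁻¹⁹ × 6.710 × 10⁴ = 1.075 × 10⁻¹⁴ J.
p = √(2mKE) = √(2 × 1.673 × 10⁻²⁷ × 1.075 × 10⁻¹⁴) = 5.997 × 10⁻²¹ kg·m/s.
λ = h/p = 6.626 × 10⁻³⁴ / 5.997 × 10⁻²¹ = 1.10 × 10⁻¹³ m = 110 fm.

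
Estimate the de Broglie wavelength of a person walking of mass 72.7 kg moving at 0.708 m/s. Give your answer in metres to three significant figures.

p = mv = 72.7 × 0.708 = 5.147 × 10¹ kg·m/s.
λ = h/p = 6.626 × 10⁻³⁴ / 5.147 × 10¹ = 1.29 × 10⁻³⁵ m.

λ = 1.29 × 10⁻³⁵ m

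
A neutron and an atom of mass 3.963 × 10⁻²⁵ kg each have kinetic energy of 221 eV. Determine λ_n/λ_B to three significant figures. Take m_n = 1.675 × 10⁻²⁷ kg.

At fixed KE, p = √(2mKE) so λ = h/p ∝ 1/√m.
λ_n/λ_B = √(m_B/m_n) = √(3.963 × 10⁻²⁵/1.675 × 10⁻²⁷) = √(236.6) = 15.4.

λ_n/λ_B = 15.4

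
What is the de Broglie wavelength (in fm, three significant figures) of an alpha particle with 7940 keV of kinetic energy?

λ = 5.10 fm

KE = 7940 keV = 1.272 × 10⁻¹² J.
p = √(2mKE) = √(2 × 6.645 × 10⁻²⁷ × 1.272 × 10⁻¹²) = 1.300 × 10⁻¹⁹ kg·m/s.
λ = h/p = 6.626 × 10⁻³⁴ / 1.300 × 10⁻¹⁹ = 5.10 × 10⁻¹⁵ m = 5.10 fm.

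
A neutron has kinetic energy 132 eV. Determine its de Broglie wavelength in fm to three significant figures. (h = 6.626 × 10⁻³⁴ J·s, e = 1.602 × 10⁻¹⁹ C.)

λ = 2490 fm

KE = 132 eV = 2.115 × 10⁻¹⁷ J.
p = √(2mKE) = √(2 × 1.675 × 10⁻²⁷ × 2.115 × 10⁻¹⁷) = 2.662 × 10⁻²² kg·m/s.
λ = h/p = 6.626 × 10⁻³⁴ / 2.662 × 10⁻²² = 2.49 × 10⁻¹² m = 2490 fm.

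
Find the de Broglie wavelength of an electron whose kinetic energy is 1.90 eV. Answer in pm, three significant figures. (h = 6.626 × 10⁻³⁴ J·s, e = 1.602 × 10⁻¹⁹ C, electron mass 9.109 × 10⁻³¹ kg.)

KE = 1.90 eV = 3.044 × 10⁻¹⁹ J.
p = √(2mKE) = √(2 × 9.109 × 10⁻³¹ × 3.044 × 10⁻¹⁹) = 7.447 × 10⁻²⁵ kg·m/s.
λ = h/p = 6.626 × 10⁻³⁴ / 7.447 × 10⁻²⁵ = 8.90 × 10⁻¹⁰ m = 890 pm.

λ = 890 pm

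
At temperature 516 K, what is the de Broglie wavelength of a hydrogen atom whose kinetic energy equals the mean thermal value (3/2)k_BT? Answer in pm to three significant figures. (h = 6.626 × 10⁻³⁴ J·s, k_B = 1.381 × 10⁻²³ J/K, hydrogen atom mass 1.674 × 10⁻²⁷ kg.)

λ = 111 pm

KE = (3/2)k_BT = 1.5 × 1.381 × 10⁻²³ × 516 = 1.069 × 10⁻²⁰ J.
p = √(2mKE) = √(2 × 1.674 × 10⁻²⁷ × 1.069 × 10⁻²⁰) = 5.982 × 10⁻²⁴ kg·m/s.
λ = h/p = 1.11 × 10⁻¹⁰ m = 111 pm.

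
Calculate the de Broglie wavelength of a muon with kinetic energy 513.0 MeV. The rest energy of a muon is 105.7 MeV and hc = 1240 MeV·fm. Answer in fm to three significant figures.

Total energy E = KE + m₀c² = 513.0 + 105.7 = 618.7 MeV.
(pc)² = E² − (m₀c²)² = (618.7)² − (105.7)² = 3.716 × 10⁵ MeV², so pc = 609.6 MeV.
λ = hc/(pc) = 1240 MeV·fm / 609.6 MeV = 2.03 fm.

λ = 2.03 fm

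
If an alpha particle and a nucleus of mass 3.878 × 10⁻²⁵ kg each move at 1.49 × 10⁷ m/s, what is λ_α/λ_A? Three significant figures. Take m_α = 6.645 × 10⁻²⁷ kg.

λ_α/λ_A = 58.4

At fixed v, p = mv so λ = h/(mv) ∝ 1/m.
λ_α/λ_A = m_A/m_α = 3.878 × 10⁻²⁵/6.645 × 10⁻²⁷ = 58.4.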